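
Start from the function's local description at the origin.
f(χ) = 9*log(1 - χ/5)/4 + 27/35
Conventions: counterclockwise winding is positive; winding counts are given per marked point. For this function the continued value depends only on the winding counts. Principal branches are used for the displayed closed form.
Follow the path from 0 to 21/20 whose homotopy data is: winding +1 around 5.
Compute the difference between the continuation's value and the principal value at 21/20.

Continued minus principal equals (9/2)*pi*i.

The rational part is single-valued and drops out of the difference; each branch term changes only by its own monodromy.
(9/4)*log(1 - χ/(5)): each positive loop around 5 adds 2*pi*i to the log, so winding +1 contributes (9/4)*(1)*2*pi*i = (9/2)*pi*i.
Summing the contributions at χ = 21/20 gives (9/2)*pi*i.


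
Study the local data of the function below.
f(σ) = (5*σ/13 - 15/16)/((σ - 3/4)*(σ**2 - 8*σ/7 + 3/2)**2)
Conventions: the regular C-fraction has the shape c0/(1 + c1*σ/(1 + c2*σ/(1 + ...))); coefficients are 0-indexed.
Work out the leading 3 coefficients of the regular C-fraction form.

Taylor coefficients (expand at 0): a_0 = 5/9, a_1 = 3340/2457, a_2 = 9700/5733.
c0 = a_0 = 5/9. Peel one level at a time: if S = 1 + c*σ/S' with S'(0) = 1, then c is the σ-coefficient of S and S' = c*σ/(S - 1).
S_1 = c0/f = 1 + (-668/273)*σ + (219244/74529)*σ^2 + ...; c1 = -668/273.
S_2 = c1*σ/(S_1 - 1) = 1 + (54811/45591)*σ + ...; c2 = 54811/45591.

The regular C-fraction coefficients are [5/9, -668/273, 54811/45591].


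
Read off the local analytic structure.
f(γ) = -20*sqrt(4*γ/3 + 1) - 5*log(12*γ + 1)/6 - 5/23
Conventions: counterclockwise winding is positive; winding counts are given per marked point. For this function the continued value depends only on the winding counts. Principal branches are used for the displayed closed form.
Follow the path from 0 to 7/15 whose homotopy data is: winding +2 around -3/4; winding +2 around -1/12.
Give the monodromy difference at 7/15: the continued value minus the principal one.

The rational part is single-valued and drops out of the difference; each branch term changes only by its own monodromy.
(-5/6)*log(1 - γ/(-1/12)): each positive loop around -1/12 adds 2*pi*i to the log, so winding +2 contributes (-5/6)*(2)*2*pi*i = -(10/3)*pi*i.
(-20)*sqrt(1 - γ/(-3/4)): winding +2 is even, the square root returns to the same sheet, contribution 0.
Summing the contributions at γ = 7/15 gives -(10/3)*pi*i.

Continued minus principal equals -(10/3)*pi*i.


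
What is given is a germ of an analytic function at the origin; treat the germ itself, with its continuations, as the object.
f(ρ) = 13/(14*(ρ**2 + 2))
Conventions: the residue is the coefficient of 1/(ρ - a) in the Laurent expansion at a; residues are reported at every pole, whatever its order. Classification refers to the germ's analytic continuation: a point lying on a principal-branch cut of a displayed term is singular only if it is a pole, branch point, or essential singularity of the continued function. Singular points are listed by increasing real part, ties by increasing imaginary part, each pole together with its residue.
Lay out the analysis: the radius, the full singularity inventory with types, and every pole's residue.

Denominator factor (ρ**2 + 2): discriminant -8, complex-conjugate roots (sqrt(2))*i and -(sqrt(2))*i; poles of order 1, moduli sqrt(2) and sqrt(2).
The radius of convergence is the smallest modulus among the singular points: sqrt(2).
The factor ρ**2 + 2 splits as (ρ - a)(ρ - a') with a = -(sqrt(2))*i, a' = (sqrt(2))*i. At the order-1 pole a set g(ρ) = (ρ - a)*f(ρ) = [13/14] / (ρ - a').
Simple pole: residue = g(a) at a = -(sqrt(2))*i, which is ((13/56)*sqrt(2))*i.
The factor ρ**2 + 2 splits as (ρ - a)(ρ - a') with a = (sqrt(2))*i, a' = -(sqrt(2))*i. At the order-1 pole a set g(ρ) = (ρ - a)*f(ρ) = [13/14] / (ρ - a').
Simple pole: residue = g(a) at a = (sqrt(2))*i, which is -((13/56)*sqrt(2))*i.
List the singular points by increasing real part (a conjugate pair: the negative imaginary part first).

Radius of convergence at 0: sqrt(2).
At -(sqrt(2))*i: a pole of order 1; residue ((13/56)*sqrt(2))*i.
At (sqrt(2))*i: a pole of order 1; residue -((13/56)*sqrt(2))*i.


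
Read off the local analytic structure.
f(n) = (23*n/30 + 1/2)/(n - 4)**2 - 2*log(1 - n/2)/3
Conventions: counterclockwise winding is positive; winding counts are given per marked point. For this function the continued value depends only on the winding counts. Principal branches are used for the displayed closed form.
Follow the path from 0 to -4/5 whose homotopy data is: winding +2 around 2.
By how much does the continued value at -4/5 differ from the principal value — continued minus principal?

Continued minus principal equals -(8/3)*pi*i.

The rational part is single-valued and drops out of the difference; each branch term changes only by its own monodromy.
(-2/3)*log(1 - n/(2)): each positive loop around 2 adds 2*pi*i to the log, so winding +2 contributes (-2/3)*(2)*2*pi*i = -(8/3)*pi*i.
Summing the contributions at n = -4/5 gives -(8/3)*pi*i.


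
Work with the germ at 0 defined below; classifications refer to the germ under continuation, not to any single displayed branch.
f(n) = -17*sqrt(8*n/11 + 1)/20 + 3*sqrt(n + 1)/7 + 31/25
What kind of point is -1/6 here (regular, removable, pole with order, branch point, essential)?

The point is a regular point.

There is no denominator, hence no pole anywhere.
Branch term sqrt(1 - n/(-11/8)): argument at -1/6 is 29/33, nonzero, so -1/6 is not its branch point (a point on a principal cut is still regular for the continued germ).
Branch term sqrt(1 - n/(-1)): argument at -1/6 is 5/6, nonzero, so -1/6 is not its branch point (a point on a principal cut is still regular for the continued germ).
So the germ continues analytically to -1/6.


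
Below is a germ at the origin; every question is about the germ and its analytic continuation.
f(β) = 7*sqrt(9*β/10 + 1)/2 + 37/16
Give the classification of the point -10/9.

The point is an algebraic (square-root) branch point.

The term (7/2)*sqrt(1 - β/(-10/9)) has argument 1 - -10/9/(-10/9) = 0 at -10/9: a square-root (algebraic, two-sheeted) branch point; the remaining terms are analytic or single-valued there.


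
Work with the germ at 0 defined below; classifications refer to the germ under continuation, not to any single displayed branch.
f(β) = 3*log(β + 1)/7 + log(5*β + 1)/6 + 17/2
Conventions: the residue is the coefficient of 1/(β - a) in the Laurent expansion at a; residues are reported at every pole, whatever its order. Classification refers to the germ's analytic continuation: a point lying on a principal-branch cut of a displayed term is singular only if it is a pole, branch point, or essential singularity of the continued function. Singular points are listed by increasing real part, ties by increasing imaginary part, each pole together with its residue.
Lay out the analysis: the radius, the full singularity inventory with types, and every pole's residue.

Branch term (1/6)*log(1 - β/(-1/5)): its argument vanishes at β = -1/5, a logarithmic branch point, modulus 1/5.
Branch term (3/7)*log(1 - β/(-1)): its argument vanishes at β = -1, a logarithmic branch point, modulus 1.
The radius of convergence is the smallest modulus among the singular points: 1/5.
List the singular points by increasing real part (a conjugate pair: the negative imaginary part first).

Radius of convergence at 0: 1/5.
At -1: a logarithmic branch point.
At -1/5: a logarithmic branch point.


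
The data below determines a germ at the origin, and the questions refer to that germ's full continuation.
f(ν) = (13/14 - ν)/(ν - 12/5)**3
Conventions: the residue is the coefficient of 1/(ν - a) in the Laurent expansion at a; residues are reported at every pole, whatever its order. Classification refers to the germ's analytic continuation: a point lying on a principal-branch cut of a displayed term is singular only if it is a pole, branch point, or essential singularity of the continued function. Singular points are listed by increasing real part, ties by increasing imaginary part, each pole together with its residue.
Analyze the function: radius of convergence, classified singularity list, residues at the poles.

Radius of convergence at 0: 12/5.
At 12/5: a pole of order 3; residue 0.

Denominator factor (ν - 12/5)^3: pole of order 3 at 12/5, modulus 12/5.
The radius of convergence is the smallest modulus among the singular points: 12/5.
At the order-3 pole 12/5 set g(ν) = (ν - (12/5))^3*f(ν) = 13/14 - ν.
Order-3 pole: residue = g''(a)/2; g''(12/5) = 0, so the residue is 0.


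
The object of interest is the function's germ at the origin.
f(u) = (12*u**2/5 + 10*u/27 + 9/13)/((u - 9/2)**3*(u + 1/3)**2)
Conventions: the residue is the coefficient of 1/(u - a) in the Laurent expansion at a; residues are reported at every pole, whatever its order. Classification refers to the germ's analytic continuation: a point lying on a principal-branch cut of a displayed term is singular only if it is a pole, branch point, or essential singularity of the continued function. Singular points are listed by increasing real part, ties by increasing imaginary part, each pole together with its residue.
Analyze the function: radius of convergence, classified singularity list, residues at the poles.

Denominator factor (u - 9/2)^3: pole of order 3 at 9/2, modulus 9/2.
Denominator factor (u + 1/3)^2: pole of order 2 at -1/3, modulus 1/3.
The radius of convergence is the smallest modulus among the singular points: 1/3.
At the order-2 pole -1/3 set g(u) = (u - (-1/3))^2*f(u) = (12*u**2/5 + 10*u/27 + 9/13)/(u - 9/2)**3.
Order-2 pole: residue = g'(a); g'(-1/3) = 289504/45973265, so the residue is 289504/45973265.
At the order-3 pole 9/2 set g(u) = (u - (9/2))^3*f(u) = (12*u**2/5 + 10*u/27 + 9/13)/(u + 1/3)**2.
Order-3 pole: residue = g''(a)/2; g''(9/2) = -579008/45973265, so the residue is -289504/45973265.
List the singular points by increasing real part (a conjugate pair: the negative imaginary part first).

Radius of convergence at 0: 1/3.
At -1/3: a pole of order 2; residue 289504/45973265.
At 9/2: a pole of order 3; residue -289504/45973265.


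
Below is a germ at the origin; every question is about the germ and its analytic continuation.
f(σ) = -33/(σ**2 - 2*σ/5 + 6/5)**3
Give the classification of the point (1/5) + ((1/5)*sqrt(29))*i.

The point is a pole of order 3.

The denominator factor σ**2 - 2*σ/5 + 6/5 vanishes at (1/5) + ((1/5)*sqrt(29))*i and appears to the power 3; the numerator there equals -33, nonzero, and no other factor vanishes.
Hence a pole whose order is the multiplicity, 3.


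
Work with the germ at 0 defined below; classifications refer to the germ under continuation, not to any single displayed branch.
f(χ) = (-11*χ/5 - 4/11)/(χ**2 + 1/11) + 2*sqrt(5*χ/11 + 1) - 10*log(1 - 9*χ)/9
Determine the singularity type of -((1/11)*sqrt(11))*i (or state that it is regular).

The denominator factor χ**2 + 1/11 vanishes at -((1/11)*sqrt(11))*i and appears to the power 1; the numerator there equals (-4/11) + ((1/5)*sqrt(11))*i, nonzero, and no other factor vanishes.
The branch terms are analytic at this point.
Hence a pole whose order is the multiplicity, 1.

The point is a pole of order 1.


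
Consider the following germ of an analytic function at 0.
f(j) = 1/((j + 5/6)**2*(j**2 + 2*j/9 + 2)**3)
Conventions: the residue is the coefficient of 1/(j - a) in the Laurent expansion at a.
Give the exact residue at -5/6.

At the order-2 pole -5/6 set g(j) = (j - (-5/6))^2*f(j) = (j**2 + 2*j/9 + 2)**(-3).
Order-2 pole: residue = g'(a); g'(-5/6) = 589545216/5393580481, so the residue is 589545216/5393580481.

The residue is 589545216/5393580481.


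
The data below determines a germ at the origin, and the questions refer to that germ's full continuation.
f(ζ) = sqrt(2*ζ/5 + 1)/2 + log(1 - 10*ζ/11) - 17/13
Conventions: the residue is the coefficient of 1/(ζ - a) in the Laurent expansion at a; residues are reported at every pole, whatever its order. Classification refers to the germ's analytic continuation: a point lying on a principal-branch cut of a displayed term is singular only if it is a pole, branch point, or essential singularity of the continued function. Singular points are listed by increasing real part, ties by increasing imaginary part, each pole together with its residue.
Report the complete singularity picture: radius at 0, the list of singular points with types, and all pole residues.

Branch term (1)*log(1 - ζ/(11/10)): its argument vanishes at ζ = 11/10, a logarithmic branch point, modulus 11/10.
Branch term (1/2)*sqrt(1 - ζ/(-5/2)): its argument vanishes at ζ = -5/2, a square-root branch point, modulus 5/2.
The radius of convergence is the smallest modulus among the singular points: 11/10.
List the singular points by increasing real part (a conjugate pair: the negative imaginary part first).

Radius of convergence at 0: 11/10.
At -5/2: an algebraic (square-root) branch point.
At 11/10: a logarithmic branch point.


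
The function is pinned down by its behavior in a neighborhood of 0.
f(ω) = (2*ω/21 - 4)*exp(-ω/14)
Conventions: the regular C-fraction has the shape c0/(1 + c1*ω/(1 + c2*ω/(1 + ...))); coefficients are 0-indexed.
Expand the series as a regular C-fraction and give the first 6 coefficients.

The regular C-fraction coefficients are [-4, 2/21, -17/336, 27/1904, -53/3213, 391/50085].

Taylor coefficients (expand at 0): a_0 = -4, a_1 = 8/21, a_2 = -5/294, a_3 = 1/2058, a_4 = -1/98784, a_5 = 1/6050520.
c0 = a_0 = -4. Peel one level at a time: if S = 1 + c*ω/S' with S'(0) = 1, then c is the ω-coefficient of S and S' = c*ω/(S - 1).
S_1 = c0/f = 1 + (2/21)*ω + (17/3528)*ω^2 + ...; c1 = 2/21.
S_2 = c1*ω/(S_1 - 1) = 1 + (-17/336)*ω + (9/12544)*ω^2 + ...; c2 = -17/336.
S_3 = c2*ω/(S_2 - 1) = 1 + (27/1904)*ω + (53/226576)*ω^2 + ...; c3 = 27/1904.
S_4 = c3*ω/(S_3 - 1) = 1 + (-53/3213)*ω + (23/178605)*ω^2 + ...; c4 = -53/3213.
S_5 = c4*ω/(S_4 - 1) = 1 + (391/50085)*ω + ...; c5 = 391/50085.


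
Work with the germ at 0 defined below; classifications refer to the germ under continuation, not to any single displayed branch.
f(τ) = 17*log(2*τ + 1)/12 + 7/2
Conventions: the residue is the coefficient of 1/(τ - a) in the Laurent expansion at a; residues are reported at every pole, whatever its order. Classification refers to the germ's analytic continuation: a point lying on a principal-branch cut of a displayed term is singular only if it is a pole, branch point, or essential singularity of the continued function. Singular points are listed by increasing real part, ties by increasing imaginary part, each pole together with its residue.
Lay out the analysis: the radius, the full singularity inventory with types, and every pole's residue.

Branch term (17/12)*log(1 - τ/(-1/2)): its argument vanishes at τ = -1/2, a logarithmic branch point, modulus 1/2.
The radius of convergence is the smallest modulus among the singular points: 1/2.

Radius of convergence at 0: 1/2.
At -1/2: a logarithmic branch point.


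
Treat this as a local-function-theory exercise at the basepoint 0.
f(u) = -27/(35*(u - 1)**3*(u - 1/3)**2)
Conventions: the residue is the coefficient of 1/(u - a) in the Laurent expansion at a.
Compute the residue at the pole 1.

The residue is -6561/560.

At the order-3 pole 1 set g(u) = (u - (1))^3*f(u) = -27/(35*(u - 1/3)**2).
Order-3 pole: residue = g''(a)/2; g''(1) = -6561/280, so the residue is -6561/560.


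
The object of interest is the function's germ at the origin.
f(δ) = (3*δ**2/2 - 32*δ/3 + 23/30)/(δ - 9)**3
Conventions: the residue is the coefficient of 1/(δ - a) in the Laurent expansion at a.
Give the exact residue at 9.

At the order-3 pole 9 set g(δ) = (δ - (9))^3*f(δ) = 3*δ**2/2 - 32*δ/3 + 23/30.
Order-3 pole: residue = g''(a)/2; g''(9) = 3, so the residue is 3/2.

The residue is 3/2.


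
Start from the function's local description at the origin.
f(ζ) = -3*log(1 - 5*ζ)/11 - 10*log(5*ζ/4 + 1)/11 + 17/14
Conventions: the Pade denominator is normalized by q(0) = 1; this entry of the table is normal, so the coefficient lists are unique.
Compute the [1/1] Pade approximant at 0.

The Pade approximant has numerator coefficients [17/14, -26835/1232]; denominator coefficients [1, -145/8].

Taylor coefficients needed (expand at 0): a_0 = 17/14, a_1 = 5/22, a_2 = 725/176.
Write the denominator as Q(ζ) = 1 + q1*ζ. Requiring Q*f - P = O(ζ^3) with deg P <= 1 kills the coefficients of ζ^2..ζ^2 in Q*f:
  ζ^2: a_2 + q1*a_1 = 0, i.e. 725/176 + (5/22)*q1 = 0.
Solving this linear system: q1 = -145/8.
The numerator is Q*f truncated at degree 1: P0 = a_0 = 17/14; P1 = a_1 + q1*a_0 = -26835/1232.


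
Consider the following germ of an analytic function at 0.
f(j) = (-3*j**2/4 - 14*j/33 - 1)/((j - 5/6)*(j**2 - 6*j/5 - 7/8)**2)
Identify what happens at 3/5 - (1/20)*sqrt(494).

The point is a pole of order 2.

The denominator factor j**2 - 6*j/5 - 7/8 vanishes at 3/5 - (1/20)*sqrt(494) and appears to the power 2; the numerator there equals -21567/8800 + (437/6600)*sqrt(494), nonzero, and no other factor vanishes.
Hence a pole whose order is the multiplicity, 2.


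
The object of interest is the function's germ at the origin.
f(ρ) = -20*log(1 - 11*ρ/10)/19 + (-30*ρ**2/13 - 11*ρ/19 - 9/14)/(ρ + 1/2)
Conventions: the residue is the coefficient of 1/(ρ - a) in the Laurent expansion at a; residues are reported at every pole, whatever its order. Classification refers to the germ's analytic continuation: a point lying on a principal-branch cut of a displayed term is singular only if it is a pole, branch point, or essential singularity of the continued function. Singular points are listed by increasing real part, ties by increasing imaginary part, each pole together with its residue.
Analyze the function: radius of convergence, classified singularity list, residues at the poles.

Radius of convergence at 0: 1/2.
At -1/2: a pole of order 1; residue -3217/3458.
At 10/11: a logarithmic branch point.

Denominator factor (ρ + 1/2): pole of order 1 at -1/2, modulus 1/2.
Branch term (-20/19)*log(1 - ρ/(10/11)): its argument vanishes at ρ = 10/11, a logarithmic branch point, modulus 10/11.
The radius of convergence is the smallest modulus among the singular points: 1/2.
The branch term is analytic at -1/2 and contributes nothing to the residue; only the rational part matters.
At the order-1 pole -1/2 set g(ρ) = (ρ - (-1/2))*(rational part) = -30*ρ**2/13 - 11*ρ/19 - 9/14.
Simple pole: residue = g(a) at a = -1/2, which is -3217/3458.
List the singular points by increasing real part (a conjugate pair: the negative imaginary part first).


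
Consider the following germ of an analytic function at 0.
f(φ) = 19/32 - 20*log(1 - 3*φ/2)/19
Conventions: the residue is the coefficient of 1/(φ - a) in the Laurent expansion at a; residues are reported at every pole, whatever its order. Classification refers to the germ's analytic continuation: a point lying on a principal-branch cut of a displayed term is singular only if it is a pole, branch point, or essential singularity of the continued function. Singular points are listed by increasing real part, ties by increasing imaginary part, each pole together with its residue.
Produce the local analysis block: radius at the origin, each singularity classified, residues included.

Branch term (-20/19)*log(1 - φ/(2/3)): its argument vanishes at φ = 2/3, a logarithmic branch point, modulus 2/3.
The radius of convergence is the smallest modulus among the singular points: 2/3.

Radius of convergence at 0: 2/3.
At 2/3: a logarithmic branch point.


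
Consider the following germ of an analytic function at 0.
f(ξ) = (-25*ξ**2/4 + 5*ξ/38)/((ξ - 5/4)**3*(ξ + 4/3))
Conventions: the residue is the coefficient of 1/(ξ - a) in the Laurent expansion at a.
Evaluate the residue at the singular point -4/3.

The residue is 370560/566029.

At the order-1 pole -4/3 set g(ξ) = (ξ - (-4/3))*f(ξ) = (-25*ξ**2/4 + 5*ξ/38)/(ξ - 5/4)**3.
Simple pole: residue = g(a) at a = -4/3, which is 370560/566029.


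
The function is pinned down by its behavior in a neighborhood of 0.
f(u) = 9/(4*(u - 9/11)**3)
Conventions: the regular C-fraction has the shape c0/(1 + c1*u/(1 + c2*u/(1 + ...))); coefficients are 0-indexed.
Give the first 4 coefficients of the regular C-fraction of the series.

Taylor coefficients (expand at 0): a_0 = -1331/324, a_1 = -14641/972, a_2 = -161051/4374, a_3 = -8857805/118098.
c0 = a_0 = -1331/324. Peel one level at a time: if S = 1 + c*u/S' with S'(0) = 1, then c is the u-coefficient of S and S' = c*u/(S - 1).
S_1 = c0/f = 1 + (-11/3)*u + (121/27)*u^2 + ...; c1 = -11/3.
S_2 = c1*u/(S_1 - 1) = 1 + (11/9)*u + (242/243)*u^2 + ...; c2 = 11/9.
S_3 = c2*u/(S_2 - 1) = 1 + (-22/27)*u + ...; c3 = -22/27.

The regular C-fraction coefficients are [-1331/324, -11/3, 11/9, -22/27].


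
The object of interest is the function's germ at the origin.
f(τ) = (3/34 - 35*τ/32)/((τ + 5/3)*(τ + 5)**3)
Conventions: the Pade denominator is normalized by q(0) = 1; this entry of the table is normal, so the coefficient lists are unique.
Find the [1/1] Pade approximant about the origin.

Taylor coefficients needed (expand at 0): a_0 = 9/21250, a_1 = -9789/1700000, a_2 = 28503/4250000.
Write the denominator as Q(τ) = 1 + q1*τ. Requiring Q*f - P = O(τ^3) with deg P <= 1 kills the coefficients of τ^2..τ^2 in Q*f:
  τ^2: a_2 + q1*a_1 = 0, i.e. 28503/4250000 + (-9789/1700000)*q1 = 0.
Solving this linear system: q1 = 19002/16315.
The numerator is Q*f truncated at degree 1: P0 = a_0 = 9/21250; P1 = a_1 + q1*a_0 = -29205219/5547100000.

The Pade approximant has numerator coefficients [9/21250, -29205219/5547100000]; denominator coefficients [1, 19002/16315].


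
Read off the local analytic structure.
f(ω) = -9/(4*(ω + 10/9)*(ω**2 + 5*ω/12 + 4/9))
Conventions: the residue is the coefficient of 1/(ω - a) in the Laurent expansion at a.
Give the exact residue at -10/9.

At the order-1 pole -10/9 set g(ω) = (ω - (-10/9))*f(ω) = -9/(4*(ω**2 + 5*ω/12 + 4/9)).
Simple pole: residue = g(a) at a = -10/9, which is -729/394.

The residue is -729/394.


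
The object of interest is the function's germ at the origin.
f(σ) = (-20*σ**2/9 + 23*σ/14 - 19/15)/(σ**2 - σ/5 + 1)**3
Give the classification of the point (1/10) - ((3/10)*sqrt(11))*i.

The point is a pole of order 3.

The denominator factor σ**2 - σ/5 + 1 vanishes at (1/10) - ((3/10)*sqrt(11))*i and appears to the power 3; the numerator there equals (271/252) - ((151/420)*sqrt(11))*i, nonzero, and no other factor vanishes.
Hence a pole whose order is the multiplicity, 3.


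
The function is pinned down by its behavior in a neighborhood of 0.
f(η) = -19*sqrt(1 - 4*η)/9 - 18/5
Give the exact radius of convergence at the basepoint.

The radius of convergence is 1/4.

Branch term (-19/9)*sqrt(1 - η/(1/4)): its argument vanishes at η = 1/4, a square-root branch point, modulus 1/4.
The radius of convergence is the smallest modulus among the singular points: 1/4.


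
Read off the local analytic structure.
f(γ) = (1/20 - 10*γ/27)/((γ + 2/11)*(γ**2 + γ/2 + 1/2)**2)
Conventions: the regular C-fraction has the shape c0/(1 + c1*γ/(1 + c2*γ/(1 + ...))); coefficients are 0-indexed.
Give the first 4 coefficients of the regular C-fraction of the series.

Taylor coefficients (expand at 0): a_0 = 11/10, a_1 = -1771/108, a_2 = 37939/360, a_3 = -1215379/2160.
c0 = a_0 = 11/10. Peel one level at a time: if S = 1 + c*γ/S' with S'(0) = 1, then c is the γ-coefficient of S and S' = c*γ/(S - 1).
S_1 = c0/f = 1 + (805/54)*γ + (92164/729)*γ^2 + ...; c1 = 805/54.
S_2 = c1*γ/(S_1 - 1) = 1 + (-184328/21735)*γ + (4529191/648025)*γ^2 + ...; c2 = -184328/21735.
S_3 = c2*γ/(S_2 - 1) = 1 + (122288157/148384040)*γ + ...; c3 = 122288157/148384040.

The regular C-fraction coefficients are [11/10, 805/54, -184328/21735, 122288157/148384040].


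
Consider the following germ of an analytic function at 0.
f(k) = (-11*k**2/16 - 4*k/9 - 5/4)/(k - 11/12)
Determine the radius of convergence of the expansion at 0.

The radius of convergence is 11/12.

Denominator factor (k - 11/12): pole of order 1 at 11/12, modulus 11/12.
The radius of convergence is the smallest modulus among the singular points: 11/12.


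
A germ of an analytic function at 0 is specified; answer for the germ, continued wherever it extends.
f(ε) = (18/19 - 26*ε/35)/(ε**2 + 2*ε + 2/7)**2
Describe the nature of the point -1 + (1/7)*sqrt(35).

The denominator factor ε**2 + 2*ε + 2/7 vanishes at -1 + (1/7)*sqrt(35) and appears to the power 2; the numerator there equals 1124/665 - (26/245)*sqrt(35), nonzero, and no other factor vanishes.
Hence a pole whose order is the multiplicity, 2.

The point is a pole of order 2.


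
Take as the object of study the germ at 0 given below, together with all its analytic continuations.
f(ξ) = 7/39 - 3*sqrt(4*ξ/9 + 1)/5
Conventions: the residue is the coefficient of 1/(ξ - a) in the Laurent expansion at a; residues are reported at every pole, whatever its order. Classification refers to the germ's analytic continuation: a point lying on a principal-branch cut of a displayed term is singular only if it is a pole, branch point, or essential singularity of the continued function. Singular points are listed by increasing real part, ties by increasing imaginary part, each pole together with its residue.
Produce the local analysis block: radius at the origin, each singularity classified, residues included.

Radius of convergence at 0: 9/4.
At -9/4: an algebraic (square-root) branch point.

Branch term (-3/5)*sqrt(1 - ξ/(-9/4)): its argument vanishes at ξ = -9/4, a square-root branch point, modulus 9/4.
The radius of convergence is the smallest modulus among the singular points: 9/4.


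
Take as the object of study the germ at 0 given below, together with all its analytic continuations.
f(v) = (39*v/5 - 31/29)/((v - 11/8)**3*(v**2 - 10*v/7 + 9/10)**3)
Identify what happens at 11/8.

The denominator factor v - 11/8 vanishes at 11/8 and appears to the power 3; the numerator there equals 11201/1160, nonzero, and no other factor vanishes.
Hence a pole whose order is the multiplicity, 3.

The point is a pole of order 3.


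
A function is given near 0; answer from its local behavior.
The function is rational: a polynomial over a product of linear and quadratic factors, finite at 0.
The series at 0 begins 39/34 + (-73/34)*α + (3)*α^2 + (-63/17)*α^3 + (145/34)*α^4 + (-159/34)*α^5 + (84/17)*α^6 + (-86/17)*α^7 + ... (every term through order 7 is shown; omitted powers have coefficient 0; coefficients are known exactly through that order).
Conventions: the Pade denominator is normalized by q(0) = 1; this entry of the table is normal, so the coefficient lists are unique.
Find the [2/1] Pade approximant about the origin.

The Pade approximant has numerator coefficients [39/34, -211/289, 201/578]; denominator coefficients [1, 21/17].

Taylor coefficients needed (read off): a_0 = 39/34, a_1 = -73/34, a_2 = 3, a_3 = -63/17.
Write the denominator as Q(α) = 1 + q1*α. Requiring Q*f - P = O(α^4) with deg P <= 2 kills the coefficients of α^3..α^3 in Q*f:
  α^3: a_3 + q1*a_2 = 0, i.e. -63/17 + (3)*q1 = 0.
Solving this linear system: q1 = 21/17.
The numerator is Q*f truncated at degree 2: P0 = a_0 = 39/34; P1 = a_1 + q1*a_0 = -211/289; P2 = a_2 + q1*a_1 = 201/578.


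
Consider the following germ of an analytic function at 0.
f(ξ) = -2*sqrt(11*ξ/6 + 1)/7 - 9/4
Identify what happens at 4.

There is no denominator, hence no pole anywhere.
Branch term sqrt(1 - ξ/(-6/11)): argument at 4 is 25/3, nonzero, so 4 is not its branch point (a point on a principal cut is still regular for the continued germ).
So the germ continues analytically to 4.

The point is a regular point.


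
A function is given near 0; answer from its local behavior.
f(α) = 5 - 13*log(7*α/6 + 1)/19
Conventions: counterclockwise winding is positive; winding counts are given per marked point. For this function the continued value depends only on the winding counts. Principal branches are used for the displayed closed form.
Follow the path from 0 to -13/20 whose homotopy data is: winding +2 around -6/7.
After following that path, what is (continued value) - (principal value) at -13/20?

Continued minus principal equals -(52/19)*pi*i.

The rational part is single-valued and drops out of the difference; each branch term changes only by its own monodromy.
(-13/19)*log(1 - α/(-6/7)): each positive loop around -6/7 adds 2*pi*i to the log, so winding +2 contributes (-13/19)*(2)*2*pi*i = -(52/19)*pi*i.
Summing the contributions at α = -13/20 gives -(52/19)*pi*i.


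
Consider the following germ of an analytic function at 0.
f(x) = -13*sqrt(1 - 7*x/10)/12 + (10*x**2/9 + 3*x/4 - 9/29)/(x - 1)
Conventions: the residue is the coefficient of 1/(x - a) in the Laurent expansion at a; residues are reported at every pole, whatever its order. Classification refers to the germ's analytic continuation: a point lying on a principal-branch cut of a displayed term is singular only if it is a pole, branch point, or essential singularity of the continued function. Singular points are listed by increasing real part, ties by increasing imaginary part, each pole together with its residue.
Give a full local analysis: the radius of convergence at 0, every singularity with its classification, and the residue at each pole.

Denominator factor (x - 1): pole of order 1 at 1, modulus 1.
Branch term (-13/12)*sqrt(1 - x/(10/7)): its argument vanishes at x = 10/7, a square-root branch point, modulus 10/7.
The radius of convergence is the smallest modulus among the singular points: 1.
The branch term is analytic at 1 and contributes nothing to the residue; only the rational part matters.
At the order-1 pole 1 set g(x) = (x - (1))*(rational part) = 10*x**2/9 + 3*x/4 - 9/29.
Simple pole: residue = g(a) at a = 1, which is 1619/1044.
List the singular points by increasing real part (a conjugate pair: the negative imaginary part first).

Radius of convergence at 0: 1.
At 1: a pole of order 1; residue 1619/1044.
At 10/7: an algebraic (square-root) branch point.


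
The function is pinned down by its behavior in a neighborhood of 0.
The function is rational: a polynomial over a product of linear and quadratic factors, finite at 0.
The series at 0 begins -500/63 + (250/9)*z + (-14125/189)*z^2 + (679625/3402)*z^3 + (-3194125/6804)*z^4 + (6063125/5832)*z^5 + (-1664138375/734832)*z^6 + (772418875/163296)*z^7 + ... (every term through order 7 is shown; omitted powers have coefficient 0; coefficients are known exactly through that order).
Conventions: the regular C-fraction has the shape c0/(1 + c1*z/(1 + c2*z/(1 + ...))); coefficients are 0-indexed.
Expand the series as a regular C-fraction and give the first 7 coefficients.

Taylor coefficients (read off): a_0 = -500/63, a_1 = 250/9, a_2 = -14125/189, a_3 = 679625/3402, a_4 = -3194125/6804, a_5 = 6063125/5832, a_6 = -1664138375/734832.
c0 = a_0 = -500/63. Peel one level at a time: if S = 1 + c*z/S' with S'(0) = 1, then c is the z-coefficient of S and S' = c*z/(S - 1).
S_1 = c0/f = 1 + (7/2)*z + (17/6)*z^2 + ...; c1 = 7/2.
S_2 = c1*z/(S_1 - 1) = 1 + (-17/21)*z + (62/1323)*z^2 + ...; c2 = -17/21.
S_3 = c2*z/(S_2 - 1) = 1 + (62/1071)*z + (-67100/23409)*z^2 + ...; c3 = 62/1071.
S_4 = c3*z/(S_3 - 1) = 1 + (234850/4743)*z + (125916875/51894)*z^2 + ...; c4 = 234850/4743.
S_5 = c4*z/(S_4 - 1) = 1 + (-12231925/249612)*z + (30007125/7203856)*z^2 + ...; c5 = -12231925/249612.
S_6 = c5*z/(S_5 - 1) = 1 + (6566265/77248204)*z + ...; c6 = 6566265/77248204.

The regular C-fraction coefficients are [-500/63, 7/2, -17/21, 62/1071, 234850/4743, -12231925/249612, 6566265/77248204].


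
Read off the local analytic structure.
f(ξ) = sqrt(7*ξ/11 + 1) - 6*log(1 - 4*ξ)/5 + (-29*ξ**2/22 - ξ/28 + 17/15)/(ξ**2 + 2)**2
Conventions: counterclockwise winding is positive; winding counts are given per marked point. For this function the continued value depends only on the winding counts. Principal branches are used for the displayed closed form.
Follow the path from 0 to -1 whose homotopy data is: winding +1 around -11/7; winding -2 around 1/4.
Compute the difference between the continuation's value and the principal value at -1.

The rational part is single-valued and drops out of the difference; each branch term changes only by its own monodromy.
(-6/5)*log(1 - ξ/(1/4)): each positive loop around 1/4 adds 2*pi*i to the log, so winding -2 contributes (-6/5)*(-2)*2*pi*i = (24/5)*pi*i.
(1)*sqrt(1 - ξ/(-11/7)): winding +1 is odd, the square root flips sign, contributing -2*(1)*sqrt(1 - (-1)/(-11/7)) = -2*(1)*sqrt(4/11) = -(4/11)*sqrt(11).
Summing the contributions at ξ = -1 gives (-(4/11)*sqrt(11)) + ((24/5)*pi)*i.

Continued minus principal equals (-(4/11)*sqrt(11)) + ((24/5)*pi)*i.


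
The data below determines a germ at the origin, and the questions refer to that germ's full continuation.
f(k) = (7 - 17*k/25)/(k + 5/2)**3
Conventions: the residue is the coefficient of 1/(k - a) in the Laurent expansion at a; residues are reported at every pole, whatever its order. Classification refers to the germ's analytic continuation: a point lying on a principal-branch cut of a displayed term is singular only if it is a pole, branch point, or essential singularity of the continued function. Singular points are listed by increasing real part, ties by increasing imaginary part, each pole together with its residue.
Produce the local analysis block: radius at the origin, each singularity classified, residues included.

Radius of convergence at 0: 5/2.
At -5/2: a pole of order 3; residue 0.

Denominator factor (k + 5/2)^3: pole of order 3 at -5/2, modulus 5/2.
The radius of convergence is the smallest modulus among the singular points: 5/2.
At the order-3 pole -5/2 set g(k) = (k - (-5/2))^3*f(k) = 7 - 17*k/25.
Order-3 pole: residue = g''(a)/2; g''(-5/2) = 0, so the residue is 0.


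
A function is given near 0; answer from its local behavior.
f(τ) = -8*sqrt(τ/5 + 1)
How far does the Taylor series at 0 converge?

Branch term (-8)*sqrt(1 - τ/(-5)): its argument vanishes at τ = -5, a square-root branch point, modulus 5.
The radius of convergence is the smallest modulus among the singular points: 5.

The radius of convergence is 5.


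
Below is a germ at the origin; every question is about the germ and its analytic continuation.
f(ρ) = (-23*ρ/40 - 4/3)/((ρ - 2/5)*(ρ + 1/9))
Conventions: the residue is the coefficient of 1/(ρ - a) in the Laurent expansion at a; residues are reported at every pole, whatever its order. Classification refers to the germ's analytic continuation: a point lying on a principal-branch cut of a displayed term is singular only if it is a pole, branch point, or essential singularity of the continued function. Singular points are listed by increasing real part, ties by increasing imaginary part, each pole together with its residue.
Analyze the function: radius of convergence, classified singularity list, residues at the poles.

Denominator factor (ρ - 2/5): pole of order 1 at 2/5, modulus 2/5.
Denominator factor (ρ + 1/9): pole of order 1 at -1/9, modulus 1/9.
The radius of convergence is the smallest modulus among the singular points: 1/9.
At the order-1 pole -1/9 set g(ρ) = (ρ - (-1/9))*f(ρ) = (-23*ρ/40 - 4/3)/(ρ - 2/5).
Simple pole: residue = g(a) at a = -1/9, which is 457/184.
At the order-1 pole 2/5 set g(ρ) = (ρ - (2/5))*f(ρ) = (-23*ρ/40 - 4/3)/(ρ + 1/9).
Simple pole: residue = g(a) at a = 2/5, which is -1407/460.
List the singular points by increasing real part (a conjugate pair: the negative imaginary part first).

Radius of convergence at 0: 1/9.
At -1/9: a pole of order 1; residue 457/184.
At 2/5: a pole of order 1; residue -1407/460.


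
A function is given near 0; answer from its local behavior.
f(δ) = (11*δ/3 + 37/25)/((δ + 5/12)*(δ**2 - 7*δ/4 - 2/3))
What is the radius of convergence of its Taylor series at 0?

Denominator factor (δ + 5/12): pole of order 1 at -5/12, modulus 5/12.
Denominator factor (δ**2 - 7*δ/4 - 2/3): discriminant 275/48, real irrational roots 7/8 + (5/24)*sqrt(33) and 7/8 - (5/24)*sqrt(33); poles of order 1, moduli 7/8 + (5/24)*sqrt(33) and -7/8 + (5/24)*sqrt(33).
The radius of convergence is the smallest modulus among the singular points: -7/8 + (5/24)*sqrt(33).

The radius of convergence is -7/8 + (5/24)*sqrt(33).


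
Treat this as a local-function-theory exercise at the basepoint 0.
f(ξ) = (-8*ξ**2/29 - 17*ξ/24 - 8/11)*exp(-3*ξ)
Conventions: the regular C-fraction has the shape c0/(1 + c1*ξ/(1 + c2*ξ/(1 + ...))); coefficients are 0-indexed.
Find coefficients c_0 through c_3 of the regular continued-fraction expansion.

The regular C-fraction coefficients are [-8/11, 389/192, -2295701/2165952, 7670579040/25897802981].

Taylor coefficients (expand at 0): a_0 = -8/11, a_1 = 389/264, a_2 = -3633/2552, a_3 = 4659/5104.
c0 = a_0 = -8/11. Peel one level at a time: if S = 1 + c*ξ/S' with S'(0) = 1, then c is the ξ-coefficient of S and S' = c*ξ/(S - 1).
S_1 = c0/f = 1 + (389/192)*ξ + (2295701/1069056)*ξ^2 + ...; c1 = 389/192.
S_2 = c1*ξ/(S_1 - 1) = 1 + (-2295701/2165952)*ξ + (79901865/254521922)*ξ^2 + ...; c2 = -2295701/2165952.
S_3 = c2*ξ/(S_2 - 1) = 1 + (7670579040/25897802981)*ξ + ...; c3 = 7670579040/25897802981.


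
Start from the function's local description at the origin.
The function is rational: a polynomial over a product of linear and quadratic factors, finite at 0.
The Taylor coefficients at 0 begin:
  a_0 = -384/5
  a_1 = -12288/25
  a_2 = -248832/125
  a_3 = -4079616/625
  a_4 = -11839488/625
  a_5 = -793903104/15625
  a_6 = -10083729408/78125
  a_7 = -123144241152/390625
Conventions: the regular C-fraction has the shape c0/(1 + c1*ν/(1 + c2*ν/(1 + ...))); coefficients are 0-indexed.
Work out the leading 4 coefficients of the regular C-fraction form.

Taylor coefficients (read off): a_0 = -384/5, a_1 = -12288/25, a_2 = -248832/125, a_3 = -4079616/625.
c0 = a_0 = -384/5. Peel one level at a time: if S = 1 + c*ν/S' with S'(0) = 1, then c is the ν-coefficient of S and S' = c*ν/(S - 1).
S_1 = c0/f = 1 + (-32/5)*ν + (376/25)*ν^2 + ...; c1 = -32/5.
S_2 = c1*ν/(S_1 - 1) = 1 + (47/20)*ν + (1249/400)*ν^2 + ...; c2 = 47/20.
S_3 = c2*ν/(S_2 - 1) = 1 + (-1249/940)*ν + ...; c3 = -1249/940.

The regular C-fraction coefficients are [-384/5, -32/5, 47/20, -1249/940].


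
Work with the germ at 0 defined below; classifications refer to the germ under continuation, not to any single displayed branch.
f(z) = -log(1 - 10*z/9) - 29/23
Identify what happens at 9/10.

The point is a logarithmic branch point.

The term (-1)*log(1 - z/(9/10)) has argument 1 - 9/10/(9/10) = 0 at 9/10: a logarithmic (infinitely-sheeted) branch point; the remaining terms are analytic or single-valued there.


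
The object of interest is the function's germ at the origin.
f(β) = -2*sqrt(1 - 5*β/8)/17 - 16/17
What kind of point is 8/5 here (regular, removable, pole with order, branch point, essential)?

The point is an algebraic (square-root) branch point.

The term (-2/17)*sqrt(1 - β/(8/5)) has argument 1 - 8/5/(8/5) = 0 at 8/5: a square-root (algebraic, two-sheeted) branch point; the remaining terms are analytic or single-valued there.


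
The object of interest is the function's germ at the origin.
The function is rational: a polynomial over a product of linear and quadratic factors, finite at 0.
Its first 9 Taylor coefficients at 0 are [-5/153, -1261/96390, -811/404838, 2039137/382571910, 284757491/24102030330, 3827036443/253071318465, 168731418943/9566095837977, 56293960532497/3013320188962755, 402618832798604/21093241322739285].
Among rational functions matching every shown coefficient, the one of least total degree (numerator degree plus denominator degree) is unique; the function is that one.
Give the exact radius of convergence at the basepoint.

The radius of convergence is -2/3 + (1/3)*sqrt(31).

No rational of total degree below 7 reproduces all 9 coefficients; solving the [2/5] Pade equations on them gives f(β) = (-10*β**2/7 - 13*β/10 + 35/17)/((β - 7)*(β**2 + 4*β/3 - 3)**2), whose expansion matches every shown term.
Denominator factor (β - 7): pole of order 1 at 7, modulus 7.
Denominator factor (β**2 + 4*β/3 - 3)^2: discriminant 124/9, real irrational roots -2/3 + (1/3)*sqrt(31) and -2/3 - (1/3)*sqrt(31); poles of order 2, moduli -2/3 + (1/3)*sqrt(31) and 2/3 + (1/3)*sqrt(31).
The radius of convergence is the smallest modulus among the singular points: -2/3 + (1/3)*sqrt(31).
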